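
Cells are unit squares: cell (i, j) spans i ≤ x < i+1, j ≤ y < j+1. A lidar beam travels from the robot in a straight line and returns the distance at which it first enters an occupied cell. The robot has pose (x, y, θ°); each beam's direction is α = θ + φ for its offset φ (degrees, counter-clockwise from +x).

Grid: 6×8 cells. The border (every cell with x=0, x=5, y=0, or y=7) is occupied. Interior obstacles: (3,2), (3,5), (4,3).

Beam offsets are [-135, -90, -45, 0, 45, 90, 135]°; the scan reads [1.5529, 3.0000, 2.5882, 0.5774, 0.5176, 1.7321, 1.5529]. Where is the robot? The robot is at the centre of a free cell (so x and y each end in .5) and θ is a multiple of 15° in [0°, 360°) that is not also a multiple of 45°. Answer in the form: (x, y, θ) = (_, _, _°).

Candidates: 21 free-cell centres × 16 headings = 336 poses. Raycast each; keep the one whose scan matches to 4 dp.
  (2.5, 5.5, 15°): beam 1 = 3.0000 ≠ 1.5529 ✗
  (3.5, 1.5, 240°): beam 1 = 0.5176 ≠ 1.5529 ✗
  (4.5, 5.5, 330°): beam 1 = 0.5176 ≠ 1.5529 ✗
  …
  (2.5, 5.5, 330°): r_1=1.5529, r_2=3.0000, r_3=2.5882, r_4=0.5774, r_5=0.5176, r_6=1.7321, r_7=1.5529 — all match ✓
No second candidate reproduces the full scan.

(x, y, θ) = (2.5, 5.5, 330°)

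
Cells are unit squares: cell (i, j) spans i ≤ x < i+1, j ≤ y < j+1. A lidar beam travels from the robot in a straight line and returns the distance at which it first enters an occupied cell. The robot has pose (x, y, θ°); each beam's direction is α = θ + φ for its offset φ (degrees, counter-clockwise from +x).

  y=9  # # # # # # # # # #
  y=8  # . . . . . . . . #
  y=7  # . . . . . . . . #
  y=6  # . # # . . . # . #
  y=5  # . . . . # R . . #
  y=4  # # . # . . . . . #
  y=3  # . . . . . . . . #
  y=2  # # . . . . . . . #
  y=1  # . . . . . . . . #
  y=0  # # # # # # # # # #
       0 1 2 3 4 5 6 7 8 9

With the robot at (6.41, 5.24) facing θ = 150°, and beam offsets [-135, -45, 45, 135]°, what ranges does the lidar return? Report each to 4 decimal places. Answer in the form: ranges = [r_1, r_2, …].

beam 1: φ=-135°, α=15°
  d=(0.9659,0.2588)  start (6,5)  tX=0.6108 tY=2.9364  stride 1/|dx|=1.0353 1/|dy|=3.8637
    cross x-line → (7,5), t=0.6108
    cross x-line → (8,5), t=1.6461
    cross x-line → (9,5), t=2.6814 (wall)
  → r_1 = 2.6814
beam 2: φ=-45°, α=105°
  d=(-0.2588,0.9659)  start (6,5)  tX=1.5841 tY=0.7868  stride 1/|dx|=3.8637 1/|dy|=1.0353
    cross y-line → (6,6), t=0.7868
    cross x-line → (5,6), t=1.5841
    cross y-line → (5,7), t=1.8221
    cross y-line → (5,8), t=2.8574
    cross y-line → (5,9), t=3.8926 (wall)
  → r_2 = 3.8926
beam 3: φ=45°, α=195°
  d=(-0.9659,-0.2588)  start (6,5)  tX=0.4245 tY=0.9273  stride 1/|dx|=1.0353 1/|dy|=3.8637
    cross x-line → (5,5), t=0.4245 (wall)
  → r_3 = 0.4245
beam 4: φ=135°, α=285°
  d=(0.2588,-0.9659)  start (6,5)  tX=2.2796 tY=0.2485  stride 1/|dx|=3.8637 1/|dy|=1.0353
    cross y-line → (6,4), t=0.2485
    cross y-line → (6,3), t=1.2837
    cross x-line → (7,3), t=2.2796
    cross y-line → (7,2), t=2.3190
    cross y-line → (7,1), t=3.3543
    cross y-line → (7,0), t=4.3896 (wall)
  → r_4 = 4.3896

ranges = [2.6814, 3.8926, 0.4245, 4.3896]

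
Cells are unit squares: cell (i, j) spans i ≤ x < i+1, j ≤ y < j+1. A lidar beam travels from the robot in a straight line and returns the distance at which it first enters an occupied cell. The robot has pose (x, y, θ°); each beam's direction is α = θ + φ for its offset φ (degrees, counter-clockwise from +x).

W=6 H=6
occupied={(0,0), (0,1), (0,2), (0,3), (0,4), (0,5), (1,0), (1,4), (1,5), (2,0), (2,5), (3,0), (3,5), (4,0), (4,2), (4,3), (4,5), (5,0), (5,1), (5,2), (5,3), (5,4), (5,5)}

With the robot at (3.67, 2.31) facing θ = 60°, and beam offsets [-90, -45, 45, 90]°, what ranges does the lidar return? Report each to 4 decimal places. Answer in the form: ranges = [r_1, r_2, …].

ranges = [0.3811, 0.3416, 2.7849, 3.0831]

beam 1: φ=-90°, α=330°
  direction (0.8660, -0.5000); cell (3,2); t to first gridline: x 0.3811, y 0.6200 (then +1.1547 / +2.0000)
    (4,2) via x @ 0.3811  # hit
  → r_1 = 0.3811
beam 2: φ=-45°, α=15°
  direction (0.9659, 0.2588); cell (3,2); t to first gridline: x 0.3416, y 2.6660 (then +1.0353 / +3.8637)
    (4,2) via x @ 0.3416  # hit
  → r_2 = 0.3416
beam 3: φ=45°, α=105°
  direction (-0.2588, 0.9659); cell (3,2); t to first gridline: x 2.5887, y 0.7143 (then +3.8637 / +1.0353)
    (3,3) via y @ 0.7143
    (3,4) via y @ 1.7496
    (2,4) via x @ 2.5887
    (2,5) via y @ 2.7849  # hit
  → r_3 = 2.7849
beam 4: φ=90°, α=150°
  direction (-0.8660, 0.5000); cell (3,2); t to first gridline: x 0.7736, y 1.3800 (then +1.1547 / +2.0000)
    (2,2) via x @ 0.7736
    (2,3) via y @ 1.3800
    (1,3) via x @ 1.9283
    (0,3) via x @ 3.0831  # hit
  → r_4 = 3.0831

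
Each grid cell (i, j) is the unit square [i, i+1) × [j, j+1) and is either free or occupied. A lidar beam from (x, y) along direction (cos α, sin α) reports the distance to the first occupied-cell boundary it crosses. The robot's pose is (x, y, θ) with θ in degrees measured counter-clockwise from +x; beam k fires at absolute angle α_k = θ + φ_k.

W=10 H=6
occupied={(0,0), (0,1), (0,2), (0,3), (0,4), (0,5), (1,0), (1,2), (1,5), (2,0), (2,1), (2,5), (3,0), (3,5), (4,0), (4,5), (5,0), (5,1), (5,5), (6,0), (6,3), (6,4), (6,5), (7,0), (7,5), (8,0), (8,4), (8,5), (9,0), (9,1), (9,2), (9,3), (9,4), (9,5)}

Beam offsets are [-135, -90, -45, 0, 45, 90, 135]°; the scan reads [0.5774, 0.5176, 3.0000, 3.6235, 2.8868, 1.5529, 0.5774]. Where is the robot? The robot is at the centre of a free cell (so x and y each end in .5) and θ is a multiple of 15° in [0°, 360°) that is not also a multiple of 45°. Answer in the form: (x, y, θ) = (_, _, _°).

(x, y, θ) = (4.5, 1.5, 105°)

Enumerate (i+0.5, j+0.5, θ) over the 26 free cells and 16 admissible headings. For each, cast all 7 beams and compare to the given ranges.
  (8.5, 3.5, 105°): beam 3 = 0.5774 ≠ 3.0000 ✗
  (5.5, 2.5, 240°): beam 1 = 2.5882 ≠ 0.5774 ✗
  (5.5, 4.5, 195°): beam 3 = 1.0000 ≠ 3.0000 ✗
  (7.5, 1.5, 165°): beam 1 = 1.7321 ≠ 0.5774 ✗
  …
  (4.5, 1.5, 105°): r_1=0.5774, r_2=0.5176, r_3=3.0000, r_4=3.6235, r_5=2.8868, r_6=1.5529, r_7=0.5774 — all match ✓
No second candidate reproduces the full scan.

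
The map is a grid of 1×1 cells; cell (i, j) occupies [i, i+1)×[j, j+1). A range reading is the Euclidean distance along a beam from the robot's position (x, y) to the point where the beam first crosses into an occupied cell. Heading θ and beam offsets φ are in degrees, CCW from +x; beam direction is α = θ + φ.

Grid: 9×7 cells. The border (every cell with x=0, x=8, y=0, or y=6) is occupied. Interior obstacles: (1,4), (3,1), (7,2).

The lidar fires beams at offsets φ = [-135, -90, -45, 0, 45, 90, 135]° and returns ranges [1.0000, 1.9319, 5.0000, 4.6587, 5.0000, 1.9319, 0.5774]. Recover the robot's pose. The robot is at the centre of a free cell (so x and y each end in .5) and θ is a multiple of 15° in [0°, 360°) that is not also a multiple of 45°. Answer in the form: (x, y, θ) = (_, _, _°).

Candidates: 32 free-cell centres × 16 headings = 512 poses. Raycast each; keep the one whose scan matches to 4 dp.
  (7.5, 1.5, 165°): beam 1 = 0.5774 ≠ 1.0000 ✗
  (1.5, 5.5, 150°): beam 1 = 1.9319 ≠ 1.0000 ✗
  (6.5, 3.5, 210°): beam 1 = 2.5882 ≠ 1.0000 ✗
  (7.5, 4.5, 75°): beam 2 = 0.5176 ≠ 1.9319 ✗
  (2.5, 5.5, 75°): beam 1 = 5.1962 ≠ 1.0000 ✗
  …
  (3.5, 5.5, 285°): r_1=1.0000, r_2=1.9319, r_3=5.0000, r_4=4.6587, r_5=5.0000, r_6=1.9319, r_7=0.5774 — all match ✓
Only this pose fits every beam.

(x, y, θ) = (3.5, 5.5, 285°)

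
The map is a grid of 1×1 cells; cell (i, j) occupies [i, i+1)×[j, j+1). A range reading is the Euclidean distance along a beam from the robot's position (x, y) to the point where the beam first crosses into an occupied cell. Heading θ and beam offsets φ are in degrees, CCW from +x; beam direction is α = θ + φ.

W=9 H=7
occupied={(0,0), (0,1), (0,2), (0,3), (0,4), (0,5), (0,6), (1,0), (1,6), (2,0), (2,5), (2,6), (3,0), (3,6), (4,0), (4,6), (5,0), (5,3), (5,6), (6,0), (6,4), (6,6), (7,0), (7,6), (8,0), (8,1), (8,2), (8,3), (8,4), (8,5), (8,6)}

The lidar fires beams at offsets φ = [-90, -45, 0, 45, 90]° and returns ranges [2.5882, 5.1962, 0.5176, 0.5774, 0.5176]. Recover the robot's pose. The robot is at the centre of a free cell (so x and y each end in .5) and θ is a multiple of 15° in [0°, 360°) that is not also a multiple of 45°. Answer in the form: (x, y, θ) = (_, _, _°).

(x, y, θ) = (5.5, 4.5, 255°)

Enumerate (i+0.5, j+0.5, θ) over the 32 free cells and 16 admissible headings. For each, cast all 5 beams and compare to the given ranges.
  (6.5, 3.5, 345°): beam 2 = 2.8868 ≠ 5.1962 ✗
  (6.5, 1.5, 285°): beam 1 = 1.9319 ≠ 2.5882 ✗
  (3.5, 2.5, 60°): beam 1 = 3.0000 ≠ 2.5882 ✗
  (7.5, 3.5, 60°): beam 1 = 0.5774 ≠ 2.5882 ✗
  …
  (5.5, 4.5, 255°): r_1=2.5882, r_2=5.1962, r_3=0.5176, r_4=0.5774, r_5=0.5176 — all match ✓
Unique over the lattice → pose = (5.5, 4.5, 255°).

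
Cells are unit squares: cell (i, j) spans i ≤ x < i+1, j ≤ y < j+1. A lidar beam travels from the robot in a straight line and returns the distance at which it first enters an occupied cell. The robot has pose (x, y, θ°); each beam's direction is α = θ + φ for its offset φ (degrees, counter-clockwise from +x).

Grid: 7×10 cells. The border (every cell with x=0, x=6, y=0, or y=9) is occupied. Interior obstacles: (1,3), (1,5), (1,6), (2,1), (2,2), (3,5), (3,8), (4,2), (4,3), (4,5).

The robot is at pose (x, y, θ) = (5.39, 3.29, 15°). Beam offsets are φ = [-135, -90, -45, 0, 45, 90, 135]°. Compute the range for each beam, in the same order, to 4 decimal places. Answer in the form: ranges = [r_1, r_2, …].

ranges = [0.7800, 2.3569, 0.7044, 0.6315, 1.2200, 1.7703, 0.4503]

beam 1: φ=-135°, α=240°
  direction (-0.5000, -0.8660); cell (5,3); t to first gridline: x 0.7800, y 0.3349 (then +2.0000 / +1.1547)
    (5,2) via y @ 0.3349
    (4,2) via x @ 0.7800  # hit
  → r_1 = 0.7800
beam 2: φ=-90°, α=285°
  direction (0.2588, -0.9659); cell (5,3); t to first gridline: x 2.3569, y 0.3002 (then +3.8637 / +1.0353)
    (5,2) via y @ 0.3002
    (5,1) via y @ 1.3355
    (6,1) via x @ 2.3569  # hit
  → r_2 = 2.3569
beam 3: φ=-45°, α=330°
  direction (0.8660, -0.5000); cell (5,3); t to first gridline: x 0.7044, y 0.5800 (then +1.1547 / +2.0000)
    (5,2) via y @ 0.5800
    (6,2) via x @ 0.7044  # hit
  → r_3 = 0.7044
beam 4: φ=0°, α=15°
  direction (0.9659, 0.2588); cell (5,3); t to first gridline: x 0.6315, y 2.7432 (then +1.0353 / +3.8637)
    (6,3) via x @ 0.6315  # hit
  → r_4 = 0.6315
beam 5: φ=45°, α=60°
  direction (0.5000, 0.8660); cell (5,3); t to first gridline: x 1.2200, y 0.8198 (then +2.0000 / +1.1547)
    (5,4) via y @ 0.8198
    (6,4) via x @ 1.2200  # hit
  → r_5 = 1.2200
beam 6: φ=90°, α=105°
  direction (-0.2588, 0.9659); cell (5,3); t to first gridline: x 1.5068, y 0.7350 (then +3.8637 / +1.0353)
    (5,4) via y @ 0.7350
    (4,4) via x @ 1.5068
    (4,5) via y @ 1.7703  # hit
  → r_6 = 1.7703
beam 7: φ=135°, α=150°
  direction (-0.8660, 0.5000); cell (5,3); t to first gridline: x 0.4503, y 1.4200 (then +1.1547 / +2.0000)
    (4,3) via x @ 0.4503  # hit
  → r_7 = 0.4503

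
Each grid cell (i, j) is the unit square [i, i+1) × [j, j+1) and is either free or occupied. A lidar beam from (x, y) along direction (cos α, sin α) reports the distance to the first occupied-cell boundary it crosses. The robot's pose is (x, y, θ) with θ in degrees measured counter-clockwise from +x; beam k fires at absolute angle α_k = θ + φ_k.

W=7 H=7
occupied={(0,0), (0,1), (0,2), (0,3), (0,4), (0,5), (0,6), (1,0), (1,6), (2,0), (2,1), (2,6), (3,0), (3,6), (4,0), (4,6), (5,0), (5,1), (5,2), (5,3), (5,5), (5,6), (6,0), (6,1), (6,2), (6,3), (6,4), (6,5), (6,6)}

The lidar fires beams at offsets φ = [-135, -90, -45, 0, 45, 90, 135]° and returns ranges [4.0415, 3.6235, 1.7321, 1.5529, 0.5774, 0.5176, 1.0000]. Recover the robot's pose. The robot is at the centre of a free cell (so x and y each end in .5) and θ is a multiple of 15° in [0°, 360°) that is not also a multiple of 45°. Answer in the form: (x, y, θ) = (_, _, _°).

(x, y, θ) = (1.5, 4.5, 105°)

Candidates: 20 free-cell centres × 16 headings = 320 poses. Raycast each; keep the one whose scan matches to 4 dp.
  (4.5, 2.5, 105°): beam 1 = 0.5774 ≠ 4.0415 ✗
  (4.5, 5.5, 330°): beam 1 = 3.6235 ≠ 4.0415 ✗
  (1.5, 3.5, 345°): beam 1 = 0.5774 ≠ 4.0415 ✗
  (3.5, 4.5, 120°): beam 1 = 1.9319 ≠ 4.0415 ✗
  …
  (1.5, 4.5, 105°): r_1=4.0415, r_2=3.6235, r_3=1.7321, r_4=1.5529, r_5=0.5774, r_6=0.5176, r_7=1.0000 — all match ✓
No second candidate reproduces the full scan.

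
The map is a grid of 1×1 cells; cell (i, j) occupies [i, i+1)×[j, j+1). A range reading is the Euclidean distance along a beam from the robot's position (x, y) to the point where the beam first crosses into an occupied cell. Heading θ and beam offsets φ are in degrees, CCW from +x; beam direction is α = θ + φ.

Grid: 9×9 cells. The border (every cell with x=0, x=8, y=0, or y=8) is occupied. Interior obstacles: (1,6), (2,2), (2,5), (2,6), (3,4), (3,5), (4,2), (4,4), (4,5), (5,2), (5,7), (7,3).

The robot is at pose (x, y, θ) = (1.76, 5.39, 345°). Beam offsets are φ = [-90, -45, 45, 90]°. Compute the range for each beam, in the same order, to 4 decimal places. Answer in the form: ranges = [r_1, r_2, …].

ranges = [2.9364, 5.0691, 0.2771, 0.6315]

beam 1: φ=-90°, α=255°
  dir = (cos 255°, sin 255°) = (-0.2588, -0.9659); from cell (1,5)
  next x-line at t=2.9364, next y-line at t=0.4038; Δt_x=3.8637, Δt_y=1.0353
    y: enter (1,4) at t=0.4038
    y: enter (1,3) at t=1.4390
    y: enter (1,2) at t=2.4743
    x: enter (0,2) at t=2.9364 ← occupied
  → r_1 = 2.9364
beam 2: φ=-45°, α=300°
  dir = (cos 300°, sin 300°) = (0.5000, -0.8660); from cell (1,5)
  next x-line at t=0.4800, next y-line at t=0.4503; Δt_x=2.0000, Δt_y=1.1547
    y: enter (1,4) at t=0.4503
    x: enter (2,4) at t=0.4800
    y: enter (2,3) at t=1.6050
    x: enter (3,3) at t=2.4800
    y: enter (3,2) at t=2.7597
    y: enter (3,1) at t=3.9144
    x: enter (4,1) at t=4.4800
    y: enter (4,0) at t=5.0691 ← occupied
  → r_2 = 5.0691
beam 3: φ=45°, α=30°
  dir = (cos 30°, sin 30°) = (0.8660, 0.5000); from cell (1,5)
  next x-line at t=0.2771, next y-line at t=1.2200; Δt_x=1.1547, Δt_y=2.0000
    x: enter (2,5) at t=0.2771 ← occupied
  → r_3 = 0.2771
beam 4: φ=90°, α=75°
  dir = (cos 75°, sin 75°) = (0.2588, 0.9659); from cell (1,5)
  next x-line at t=0.9273, next y-line at t=0.6315; Δt_x=3.8637, Δt_y=1.0353
    y: enter (1,6) at t=0.6315 ← occupied
  → r_4 = 0.6315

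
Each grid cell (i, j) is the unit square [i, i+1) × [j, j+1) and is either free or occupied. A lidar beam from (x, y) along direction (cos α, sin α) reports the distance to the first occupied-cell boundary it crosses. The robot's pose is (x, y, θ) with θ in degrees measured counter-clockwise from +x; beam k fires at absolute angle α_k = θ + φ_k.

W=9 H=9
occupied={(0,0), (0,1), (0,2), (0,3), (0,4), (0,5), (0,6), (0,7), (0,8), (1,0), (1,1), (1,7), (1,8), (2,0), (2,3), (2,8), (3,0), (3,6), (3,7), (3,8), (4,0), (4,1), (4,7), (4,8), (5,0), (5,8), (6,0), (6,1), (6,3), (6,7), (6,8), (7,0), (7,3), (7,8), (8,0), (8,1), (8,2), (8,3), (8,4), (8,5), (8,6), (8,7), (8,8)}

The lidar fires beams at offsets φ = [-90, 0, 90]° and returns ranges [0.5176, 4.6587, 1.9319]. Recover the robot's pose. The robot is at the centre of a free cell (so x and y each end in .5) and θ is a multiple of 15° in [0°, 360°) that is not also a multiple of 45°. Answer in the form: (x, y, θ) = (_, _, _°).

(x, y, θ) = (1.5, 2.5, 15°)

Enumerate (i+0.5, j+0.5, θ) over the 38 free cells and 16 admissible headings. For each, cast all 3 beams and compare to the given ranges.
  (6.5, 5.5, 195°): beam 1 = 1.5529 ≠ 0.5176 ✗
  (4.5, 5.5, 345°): beam 1 = 4.6587 ≠ 0.5176 ✗
  (4.5, 4.5, 255°): beam 1 = 3.6235 ≠ 0.5176 ✗
  (6.5, 6.5, 195°): beam 2 = 5.6940 ≠ 4.6587 ✗
  …
  (1.5, 2.5, 15°): r_1=0.5176, r_2=4.6587, r_3=1.9319 — all match ✓
No second candidate reproduces the full scan.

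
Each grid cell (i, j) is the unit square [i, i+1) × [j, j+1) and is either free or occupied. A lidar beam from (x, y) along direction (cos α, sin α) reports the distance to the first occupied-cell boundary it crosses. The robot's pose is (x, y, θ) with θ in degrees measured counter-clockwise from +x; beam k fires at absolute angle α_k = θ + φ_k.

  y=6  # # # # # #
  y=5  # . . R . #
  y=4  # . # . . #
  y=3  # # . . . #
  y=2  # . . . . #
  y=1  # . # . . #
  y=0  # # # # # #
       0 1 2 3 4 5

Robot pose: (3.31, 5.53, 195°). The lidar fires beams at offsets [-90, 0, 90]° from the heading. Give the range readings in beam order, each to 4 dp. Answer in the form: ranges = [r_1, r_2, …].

beam 1: φ=-90°, α=105°
  dir = (cos 105°, sin 105°) = (-0.2588, 0.9659); from cell (3,5)
  next x-line at t=1.1977, next y-line at t=0.4866; Δt_x=3.8637, Δt_y=1.0353
    y: enter (3,6) at t=0.4866 ← occupied
  → r_1 = 0.4866
beam 2: φ=0°, α=195°
  dir = (cos 195°, sin 195°) = (-0.9659, -0.2588); from cell (3,5)
  next x-line at t=0.3209, next y-line at t=2.0478; Δt_x=1.0353, Δt_y=3.8637
    x: enter (2,5) at t=0.3209
    x: enter (1,5) at t=1.3562
    y: enter (1,4) at t=2.0478
    x: enter (0,4) at t=2.3915 ← occupied
  → r_2 = 2.3915
beam 3: φ=90°, α=285°
  dir = (cos 285°, sin 285°) = (0.2588, -0.9659); from cell (3,5)
  next x-line at t=2.6660, next y-line at t=0.5487; Δt_x=3.8637, Δt_y=1.0353
    y: enter (3,4) at t=0.5487
    y: enter (3,3) at t=1.5840
    y: enter (3,2) at t=2.6192
    x: enter (4,2) at t=2.6660
    y: enter (4,1) at t=3.6545
    y: enter (4,0) at t=4.6898 ← occupied
  → r_3 = 4.6898

ranges = [0.4866, 2.3915, 4.6898]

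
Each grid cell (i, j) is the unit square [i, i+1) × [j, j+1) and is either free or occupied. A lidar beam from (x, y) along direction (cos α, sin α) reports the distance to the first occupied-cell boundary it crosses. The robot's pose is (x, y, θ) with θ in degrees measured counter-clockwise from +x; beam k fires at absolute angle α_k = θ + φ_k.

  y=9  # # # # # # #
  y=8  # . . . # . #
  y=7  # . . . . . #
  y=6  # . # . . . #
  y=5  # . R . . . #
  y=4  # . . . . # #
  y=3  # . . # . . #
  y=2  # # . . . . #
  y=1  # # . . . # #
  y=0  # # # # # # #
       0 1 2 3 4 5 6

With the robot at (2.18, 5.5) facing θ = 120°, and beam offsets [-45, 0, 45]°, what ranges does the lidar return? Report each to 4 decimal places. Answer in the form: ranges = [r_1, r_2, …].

ranges = [0.5176, 2.3600, 1.2216]

beam 1: φ=-45°, α=75°
  dir = (cos 75°, sin 75°) = (0.2588, 0.9659); from cell (2,5)
  next x-line at t=3.1682, next y-line at t=0.5176; Δt_x=3.8637, Δt_y=1.0353
    y: enter (2,6) at t=0.5176 ← occupied
  → r_1 = 0.5176
beam 2: φ=0°, α=120°
  dir = (cos 120°, sin 120°) = (-0.5000, 0.8660); from cell (2,5)
  next x-line at t=0.3600, next y-line at t=0.5774; Δt_x=2.0000, Δt_y=1.1547
    x: enter (1,5) at t=0.3600
    y: enter (1,6) at t=0.5774
    y: enter (1,7) at t=1.7321
    x: enter (0,7) at t=2.3600 ← occupied
  → r_2 = 2.3600
beam 3: φ=45°, α=165°
  dir = (cos 165°, sin 165°) = (-0.9659, 0.2588); from cell (2,5)
  next x-line at t=0.1863, next y-line at t=1.9319; Δt_x=1.0353, Δt_y=3.8637
    x: enter (1,5) at t=0.1863
    x: enter (0,5) at t=1.2216 ← occupied
  → r_3 = 1.2216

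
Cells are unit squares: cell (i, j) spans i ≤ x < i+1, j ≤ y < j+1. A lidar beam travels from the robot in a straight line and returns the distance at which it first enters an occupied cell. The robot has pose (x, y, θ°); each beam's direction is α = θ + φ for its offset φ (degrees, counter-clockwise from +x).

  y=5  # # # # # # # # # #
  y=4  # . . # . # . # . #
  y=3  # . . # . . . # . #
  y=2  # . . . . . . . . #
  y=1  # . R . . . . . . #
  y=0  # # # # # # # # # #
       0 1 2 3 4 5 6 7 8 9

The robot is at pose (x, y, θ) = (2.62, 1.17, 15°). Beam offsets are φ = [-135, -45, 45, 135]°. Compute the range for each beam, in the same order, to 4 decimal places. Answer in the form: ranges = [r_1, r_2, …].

beam 1: φ=-135°, α=240°
  d=(-0.5000,-0.8660)  start (2,1)  tX=1.2400 tY=0.1963  stride 1/|dx|=2.0000 1/|dy|=1.1547
    cross y-line → (2,0), t=0.1963 (wall)
  → r_1 = 0.1963
beam 2: φ=-45°, α=330°
  d=(0.8660,-0.5000)  start (2,1)  tX=0.4388 tY=0.3400  stride 1/|dx|=1.1547 1/|dy|=2.0000
    cross y-line → (2,0), t=0.3400 (wall)
  → r_2 = 0.3400
beam 3: φ=45°, α=60°
  d=(0.5000,0.8660)  start (2,1)  tX=0.7600 tY=0.9584  stride 1/|dx|=2.0000 1/|dy|=1.1547
    cross x-line → (3,1), t=0.7600
    cross y-line → (3,2), t=0.9584
    cross y-line → (3,3), t=2.1131 (wall)
  → r_3 = 2.1131
beam 4: φ=135°, α=150°
  d=(-0.8660,0.5000)  start (2,1)  tX=0.7159 tY=1.6600  stride 1/|dx|=1.1547 1/|dy|=2.0000
    cross x-line → (1,1), t=0.7159
    cross y-line → (1,2), t=1.6600
    cross x-line → (0,2), t=1.8706 (wall)
  → r_4 = 1.8706

ranges = [0.1963, 0.3400, 2.1131, 1.8706]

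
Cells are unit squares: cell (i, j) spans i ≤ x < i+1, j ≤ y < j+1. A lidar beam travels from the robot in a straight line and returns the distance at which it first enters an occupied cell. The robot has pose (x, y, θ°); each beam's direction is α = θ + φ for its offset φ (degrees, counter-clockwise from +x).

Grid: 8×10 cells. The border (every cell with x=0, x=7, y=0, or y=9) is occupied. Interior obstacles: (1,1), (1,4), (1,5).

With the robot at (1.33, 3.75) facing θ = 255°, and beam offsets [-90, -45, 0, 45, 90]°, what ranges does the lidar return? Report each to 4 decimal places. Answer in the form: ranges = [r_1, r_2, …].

ranges = [0.3416, 0.3811, 1.2750, 3.1754, 5.8700]

beam 1: φ=-90°, α=165°
  d=(-0.9659,0.2588)  start (1,3)  tX=0.3416 tY=0.9659  stride 1/|dx|=1.0353 1/|dy|=3.8637
    cross x-line → (0,3), t=0.3416 (wall)
  → r_1 = 0.3416
beam 2: φ=-45°, α=210°
  d=(-0.8660,-0.5000)  start (1,3)  tX=0.3811 tY=1.5000  stride 1/|dx|=1.1547 1/|dy|=2.0000
    cross x-line → (0,3), t=0.3811 (wall)
  → r_2 = 0.3811
beam 3: φ=0°, α=255°
  d=(-0.2588,-0.9659)  start (1,3)  tX=1.2750 tY=0.7765  stride 1/|dx|=3.8637 1/|dy|=1.0353
    cross y-line → (1,2), t=0.7765
    cross x-line → (0,2), t=1.2750 (wall)
  → r_3 = 1.2750
beam 4: φ=45°, α=300°
  d=(0.5000,-0.8660)  start (1,3)  tX=1.3400 tY=0.8660  stride 1/|dx|=2.0000 1/|dy|=1.1547
    cross y-line → (1,2), t=0.8660
    cross x-line → (2,2), t=1.3400
    cross y-line → (2,1), t=2.0207
    cross y-line → (2,0), t=3.1754 (wall)
  → r_4 = 3.1754
beam 5: φ=90°, α=345°
  d=(0.9659,-0.2588)  start (1,3)  tX=0.6936 tY=2.8978  stride 1/|dx|=1.0353 1/|dy|=3.8637
    cross x-line → (2,3), t=0.6936
    cross x-line → (3,3), t=1.7289
    cross x-line → (4,3), t=2.7642
    cross y-line → (4,2), t=2.8978
    cross x-line → (5,2), t=3.7995
    cross x-line → (6,2), t=4.8347
    cross x-line → (7,2), t=5.8700 (wall)
  → r_5 = 5.8700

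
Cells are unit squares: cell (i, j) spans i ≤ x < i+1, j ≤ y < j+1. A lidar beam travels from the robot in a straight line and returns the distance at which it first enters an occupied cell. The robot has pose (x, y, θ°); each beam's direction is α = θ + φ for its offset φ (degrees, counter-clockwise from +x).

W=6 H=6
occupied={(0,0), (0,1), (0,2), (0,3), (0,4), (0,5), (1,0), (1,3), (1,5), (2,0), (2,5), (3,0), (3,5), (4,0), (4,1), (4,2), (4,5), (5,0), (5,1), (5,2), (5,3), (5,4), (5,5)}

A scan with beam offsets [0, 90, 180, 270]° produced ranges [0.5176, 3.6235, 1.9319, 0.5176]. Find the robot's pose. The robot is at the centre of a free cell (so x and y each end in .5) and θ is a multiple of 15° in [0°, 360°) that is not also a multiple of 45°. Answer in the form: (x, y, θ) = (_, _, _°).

(x, y, θ) = (3.5, 1.5, 15°)

The pose lattice has 13·16 = 208 candidates. Test each by forward raycasting.
  (2.5, 1.5, 75°): beam 1 = 3.6235 ≠ 0.5176 ✗
  (2.5, 4.5, 105°): beam 2 = 1.5529 ≠ 3.6235 ✗
  (3.5, 2.5, 120°): beam 1 = 2.8868 ≠ 0.5176 ✗
  (2.5, 1.5, 195°): beam 1 = 1.5529 ≠ 0.5176 ✗
  (3.5, 1.5, 30°): beam 1 = 0.5774 ≠ 0.5176 ✗
  …
  (3.5, 1.5, 15°): r_1=0.5176, r_2=3.6235, r_3=1.9319, r_4=0.5176 — all match ✓
No second candidate reproduces the full scan.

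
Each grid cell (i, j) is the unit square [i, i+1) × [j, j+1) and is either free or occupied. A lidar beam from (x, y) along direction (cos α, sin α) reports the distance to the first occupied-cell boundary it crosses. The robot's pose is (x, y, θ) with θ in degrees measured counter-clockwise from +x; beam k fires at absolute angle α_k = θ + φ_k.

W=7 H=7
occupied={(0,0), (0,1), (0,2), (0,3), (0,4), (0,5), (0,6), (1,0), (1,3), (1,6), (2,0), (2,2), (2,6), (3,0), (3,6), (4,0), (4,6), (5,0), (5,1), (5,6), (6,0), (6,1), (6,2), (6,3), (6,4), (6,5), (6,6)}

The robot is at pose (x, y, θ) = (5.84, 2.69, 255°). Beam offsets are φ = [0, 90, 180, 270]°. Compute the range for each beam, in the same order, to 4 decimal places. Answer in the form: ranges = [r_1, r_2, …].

beam 1: φ=0°, α=255°
  d=(-0.2588,-0.9659)  start (5,2)  tX=3.2455 tY=0.7143  stride 1/|dx|=3.8637 1/|dy|=1.0353
    cross y-line → (5,1), t=0.7143 (wall)
  → r_1 = 0.7143
beam 2: φ=90°, α=345°
  d=(0.9659,-0.2588)  start (5,2)  tX=0.1656 tY=2.6660  stride 1/|dx|=1.0353 1/|dy|=3.8637
    cross x-line → (6,2), t=0.1656 (wall)
  → r_2 = 0.1656
beam 3: φ=180°, α=75°
  d=(0.2588,0.9659)  start (5,2)  tX=0.6182 tY=0.3209  stride 1/|dx|=3.8637 1/|dy|=1.0353
    cross y-line → (5,3), t=0.3209
    cross x-line → (6,3), t=0.6182 (wall)
  → r_3 = 0.6182
beam 4: φ=270°, α=165°
  d=(-0.9659,0.2588)  start (5,2)  tX=0.8696 tY=1.1977  stride 1/|dx|=1.0353 1/|dy|=3.8637
    cross x-line → (4,2), t=0.8696
    cross y-line → (4,3), t=1.1977
    cross x-line → (3,3), t=1.9049
    cross x-line → (2,3), t=2.9402
    cross x-line → (1,3), t=3.9755 (wall)
  → r_4 = 3.9755

ranges = [0.7143, 0.1656, 0.6182, 3.9755]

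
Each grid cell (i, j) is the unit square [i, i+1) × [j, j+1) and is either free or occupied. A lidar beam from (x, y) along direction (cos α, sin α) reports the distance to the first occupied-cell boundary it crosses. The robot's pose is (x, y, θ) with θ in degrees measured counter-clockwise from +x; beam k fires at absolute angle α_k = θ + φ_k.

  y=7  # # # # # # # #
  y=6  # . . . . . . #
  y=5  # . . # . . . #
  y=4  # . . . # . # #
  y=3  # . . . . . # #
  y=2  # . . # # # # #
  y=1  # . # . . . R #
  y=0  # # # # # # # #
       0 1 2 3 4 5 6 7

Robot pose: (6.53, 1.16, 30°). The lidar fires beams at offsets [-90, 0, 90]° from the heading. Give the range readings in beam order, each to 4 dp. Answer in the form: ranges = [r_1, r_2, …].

ranges = [0.1848, 0.5427, 0.9699]

beam 1: φ=-90°, α=300°
  cosα=0.5000 sinα=-0.8660 | (6,1) | tMaxX 0.9400 tMaxY 0.1848 | tΔX 2.0000 tΔY 1.1547
    t=0.1848 [y] (6,0) — stop
  → r_1 = 0.1848
beam 2: φ=0°, α=30°
  cosα=0.8660 sinα=0.5000 | (6,1) | tMaxX 0.5427 tMaxY 1.6800 | tΔX 1.1547 tΔY 2.0000
    t=0.5427 [x] (7,1) — stop
  → r_2 = 0.5427
beam 3: φ=90°, α=120°
  cosα=-0.5000 sinα=0.8660 | (6,1) | tMaxX 1.0600 tMaxY 0.9699 | tΔX 2.0000 tΔY 1.1547
    t=0.9699 [y] (6,2) — stop
  → r_3 = 0.9699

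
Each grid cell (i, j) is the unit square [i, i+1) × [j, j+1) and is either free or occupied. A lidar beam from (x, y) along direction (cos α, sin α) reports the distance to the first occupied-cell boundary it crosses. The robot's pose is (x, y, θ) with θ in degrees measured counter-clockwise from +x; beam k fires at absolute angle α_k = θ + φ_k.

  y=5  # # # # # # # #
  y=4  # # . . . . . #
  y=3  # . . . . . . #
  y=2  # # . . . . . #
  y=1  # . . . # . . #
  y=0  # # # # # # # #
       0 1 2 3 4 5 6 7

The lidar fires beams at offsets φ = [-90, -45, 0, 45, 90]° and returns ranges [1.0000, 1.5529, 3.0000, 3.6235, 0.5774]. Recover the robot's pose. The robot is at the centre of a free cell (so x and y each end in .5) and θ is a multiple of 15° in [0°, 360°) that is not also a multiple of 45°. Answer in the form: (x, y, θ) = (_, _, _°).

Enumerate (i+0.5, j+0.5, θ) over the 21 free cells and 16 admissible headings. For each, cast all 5 beams and compare to the given ranges.
  (6.5, 2.5, 165°): beam 1 = 1.9319 ≠ 1.0000 ✗
  (6.5, 2.5, 255°): beam 1 = 5.6940 ≠ 1.0000 ✗
  (6.5, 3.5, 345°): beam 1 = 2.5882 ≠ 1.0000 ✗
  …
  (5.5, 1.5, 60°): r_1=1.0000, r_2=1.5529, r_3=3.0000, r_4=3.6235, r_5=0.5774 — all match ✓
Only this pose fits every beam.

(x, y, θ) = (5.5, 1.5, 60°)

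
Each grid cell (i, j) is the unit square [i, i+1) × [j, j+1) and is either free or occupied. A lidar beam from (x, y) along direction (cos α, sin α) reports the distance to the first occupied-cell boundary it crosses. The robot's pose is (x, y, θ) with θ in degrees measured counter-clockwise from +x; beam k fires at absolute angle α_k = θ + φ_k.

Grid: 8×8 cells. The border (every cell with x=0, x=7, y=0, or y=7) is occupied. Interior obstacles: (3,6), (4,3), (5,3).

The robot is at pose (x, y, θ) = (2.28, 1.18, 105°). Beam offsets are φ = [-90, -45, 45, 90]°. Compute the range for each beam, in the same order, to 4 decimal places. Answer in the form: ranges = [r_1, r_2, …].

beam 1: φ=-90°, α=15°
  dir = (cos 15°, sin 15°) = (0.9659, 0.2588); from cell (2,1)
  next x-line at t=0.7454, next y-line at t=3.1682; Δt_x=1.0353, Δt_y=3.8637
    x: enter (3,1) at t=0.7454
    x: enter (4,1) at t=1.7807
    x: enter (5,1) at t=2.8160
    y: enter (5,2) at t=3.1682
    x: enter (6,2) at t=3.8512
    x: enter (7,2) at t=4.8865 ← occupied
  → r_1 = 4.8865
beam 2: φ=-45°, α=60°
  dir = (cos 60°, sin 60°) = (0.5000, 0.8660); from cell (2,1)
  next x-line at t=1.4400, next y-line at t=0.9469; Δt_x=2.0000, Δt_y=1.1547
    y: enter (2,2) at t=0.9469
    x: enter (3,2) at t=1.4400
    y: enter (3,3) at t=2.1016
    y: enter (3,4) at t=3.2563
    x: enter (4,4) at t=3.4400
    y: enter (4,5) at t=4.4110
    x: enter (5,5) at t=5.4400
    y: enter (5,6) at t=5.5657
    y: enter (5,7) at t=6.7204 ← occupied
  → r_2 = 6.7204
beam 3: φ=45°, α=150°
  dir = (cos 150°, sin 150°) = (-0.8660, 0.5000); from cell (2,1)
  next x-line at t=0.3233, next y-line at t=1.6400; Δt_x=1.1547, Δt_y=2.0000
    x: enter (1,1) at t=0.3233
    x: enter (0,1) at t=1.4780 ← occupied
  → r_3 = 1.4780
beam 4: φ=90°, α=195°
  dir = (cos 195°, sin 195°) = (-0.9659, -0.2588); from cell (2,1)
  next x-line at t=0.2899, next y-line at t=0.6955; Δt_x=1.0353, Δt_y=3.8637
    x: enter (1,1) at t=0.2899
    y: enter (1,0) at t=0.6955 ← occupied
  → r_4 = 0.6955

ranges = [4.8865, 6.7204, 1.4780, 0.6955]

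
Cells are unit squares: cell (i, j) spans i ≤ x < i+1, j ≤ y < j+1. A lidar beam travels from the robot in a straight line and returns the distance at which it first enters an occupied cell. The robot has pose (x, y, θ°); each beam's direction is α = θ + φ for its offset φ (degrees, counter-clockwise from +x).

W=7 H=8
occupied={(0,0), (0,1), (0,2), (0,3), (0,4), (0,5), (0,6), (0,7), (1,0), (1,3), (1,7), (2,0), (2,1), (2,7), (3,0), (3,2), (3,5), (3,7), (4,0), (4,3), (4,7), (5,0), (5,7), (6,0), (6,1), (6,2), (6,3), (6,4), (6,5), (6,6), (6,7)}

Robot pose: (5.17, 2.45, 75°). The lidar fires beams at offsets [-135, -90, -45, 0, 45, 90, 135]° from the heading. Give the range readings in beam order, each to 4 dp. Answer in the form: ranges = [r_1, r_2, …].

beam 1: φ=-135°, α=300°
  direction (0.5000, -0.8660); cell (5,2); t to first gridline: x 1.6600, y 0.5196 (then +2.0000 / +1.1547)
    (5,1) via y @ 0.5196
    (6,1) via x @ 1.6600  # hit
  → r_1 = 1.6600
beam 2: φ=-90°, α=345°
  direction (0.9659, -0.2588); cell (5,2); t to first gridline: x 0.8593, y 1.7387 (then +1.0353 / +3.8637)
    (6,2) via x @ 0.8593  # hit
  → r_2 = 0.8593
beam 3: φ=-45°, α=30°
  direction (0.8660, 0.5000); cell (5,2); t to first gridline: x 0.9584, y 1.1000 (then +1.1547 / +2.0000)
    (6,2) via x @ 0.9584  # hit
  → r_3 = 0.9584
beam 4: φ=0°, α=75°
  direction (0.2588, 0.9659); cell (5,2); t to first gridline: x 3.2069, y 0.5694 (then +3.8637 / +1.0353)
    (5,3) via y @ 0.5694
    (5,4) via y @ 1.6047
    (5,5) via y @ 2.6400
    (6,5) via x @ 3.2069  # hit
  → r_4 = 3.2069
beam 5: φ=45°, α=120°
  direction (-0.5000, 0.8660); cell (5,2); t to first gridline: x 0.3400, y 0.6351 (then +2.0000 / +1.1547)
    (4,2) via x @ 0.3400
    (4,3) via y @ 0.6351  # hit
  → r_5 = 0.6351
beam 6: φ=90°, α=165°
  direction (-0.9659, 0.2588); cell (5,2); t to first gridline: x 0.1760, y 2.1250 (then +1.0353 / +3.8637)
    (4,2) via x @ 0.1760
    (3,2) via x @ 1.2113  # hit
  → r_6 = 1.2113
beam 7: φ=135°, α=210°
  direction (-0.8660, -0.5000); cell (5,2); t to first gridline: x 0.1963, y 0.9000 (then +1.1547 / +2.0000)
    (4,2) via x @ 0.1963
    (4,1) via y @ 0.9000
    (3,1) via x @ 1.3510
    (2,1) via x @ 2.5057  # hit
  → r_7 = 2.5057

ranges = [1.6600, 0.8593, 0.9584, 3.2069, 0.6351, 1.2113, 2.5057]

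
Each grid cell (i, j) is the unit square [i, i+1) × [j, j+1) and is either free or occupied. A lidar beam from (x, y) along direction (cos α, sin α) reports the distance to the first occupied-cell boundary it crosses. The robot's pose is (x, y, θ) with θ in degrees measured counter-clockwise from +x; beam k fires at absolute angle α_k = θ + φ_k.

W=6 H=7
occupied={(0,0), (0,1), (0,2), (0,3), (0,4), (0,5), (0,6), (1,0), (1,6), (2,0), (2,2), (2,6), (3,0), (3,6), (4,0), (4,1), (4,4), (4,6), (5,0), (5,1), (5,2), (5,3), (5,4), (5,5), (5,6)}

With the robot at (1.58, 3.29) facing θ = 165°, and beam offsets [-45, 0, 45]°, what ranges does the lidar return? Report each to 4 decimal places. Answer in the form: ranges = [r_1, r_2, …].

ranges = [1.1600, 0.6005, 0.6697]

beam 1: φ=-45°, α=120°
  d=(-0.5000,0.8660)  start (1,3)  tX=1.1600 tY=0.8198  stride 1/|dx|=2.0000 1/|dy|=1.1547
    cross y-line → (1,4), t=0.8198
    cross x-line → (0,4), t=1.1600 (wall)
  → r_1 = 1.1600
beam 2: φ=0°, α=165°
  d=(-0.9659,0.2588)  start (1,3)  tX=0.6005 tY=2.7432  stride 1/|dx|=1.0353 1/|dy|=3.8637
    cross x-line → (0,3), t=0.6005 (wall)
  → r_2 = 0.6005
beam 3: φ=45°, α=210°
  d=(-0.8660,-0.5000)  start (1,3)  tX=0.6697 tY=0.5800  stride 1/|dx|=1.1547 1/|dy|=2.0000
    cross y-line → (1,2), t=0.5800
    cross x-line → (0,2), t=0.6697 (wall)
  → r_3 = 0.6697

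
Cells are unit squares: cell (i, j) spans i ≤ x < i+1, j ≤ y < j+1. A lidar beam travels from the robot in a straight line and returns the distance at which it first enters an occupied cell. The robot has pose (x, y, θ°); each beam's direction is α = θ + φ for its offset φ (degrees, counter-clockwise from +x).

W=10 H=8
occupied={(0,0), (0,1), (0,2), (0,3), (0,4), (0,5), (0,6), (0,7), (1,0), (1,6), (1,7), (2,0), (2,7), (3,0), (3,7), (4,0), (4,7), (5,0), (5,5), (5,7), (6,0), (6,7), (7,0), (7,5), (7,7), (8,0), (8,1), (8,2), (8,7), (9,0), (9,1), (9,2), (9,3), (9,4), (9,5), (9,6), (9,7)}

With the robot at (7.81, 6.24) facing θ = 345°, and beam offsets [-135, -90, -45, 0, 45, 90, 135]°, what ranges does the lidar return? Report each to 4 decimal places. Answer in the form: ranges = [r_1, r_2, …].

ranges = [0.4800, 0.2485, 0.2771, 1.2320, 1.3741, 0.7868, 0.8776]

beam 1: φ=-135°, α=210°
  d=(-0.8660,-0.5000)  start (7,6)  tX=0.9353 tY=0.4800  stride 1/|dx|=1.1547 1/|dy|=2.0000
    cross y-line → (7,5), t=0.4800 (wall)
  → r_1 = 0.4800
beam 2: φ=-90°, α=255°
  d=(-0.2588,-0.9659)  start (7,6)  tX=3.1296 tY=0.2485  stride 1/|dx|=3.8637 1/|dy|=1.0353
    cross y-line → (7,5), t=0.2485 (wall)
  → r_2 = 0.2485
beam 3: φ=-45°, α=300°
  d=(0.5000,-0.8660)  start (7,6)  tX=0.3800 tY=0.2771  stride 1/|dx|=2.0000 1/|dy|=1.1547
    cross y-line → (7,5), t=0.2771 (wall)
  → r_3 = 0.2771
beam 4: φ=0°, α=345°
  d=(0.9659,-0.2588)  start (7,6)  tX=0.1967 tY=0.9273  stride 1/|dx|=1.0353 1/|dy|=3.8637
    cross x-line → (8,6), t=0.1967
    cross y-line → (8,5), t=0.9273
    cross x-line → (9,5), t=1.2320 (wall)
  → r_4 = 1.2320
beam 5: φ=45°, α=30°
  d=(0.8660,0.5000)  start (7,6)  tX=0.2194 tY=1.5200  stride 1/|dx|=1.1547 1/|dy|=2.0000
    cross x-line → (8,6), t=0.2194
    cross x-line → (9,6), t=1.3741 (wall)
  → r_5 = 1.3741
beam 6: φ=90°, α=75°
  d=(0.2588,0.9659)  start (7,6)  tX=0.7341 tY=0.7868  stride 1/|dx|=3.8637 1/|dy|=1.0353
    cross x-line → (8,6), t=0.7341
    cross y-line → (8,7), t=0.7868 (wall)
  → r_6 = 0.7868
beam 7: φ=135°, α=120°
  d=(-0.5000,0.8660)  start (7,6)  tX=1.6200 tY=0.8776  stride 1/|dx|=2.0000 1/|dy|=1.1547
    cross y-line → (7,7), t=0.8776 (wall)
  → r_7 = 0.8776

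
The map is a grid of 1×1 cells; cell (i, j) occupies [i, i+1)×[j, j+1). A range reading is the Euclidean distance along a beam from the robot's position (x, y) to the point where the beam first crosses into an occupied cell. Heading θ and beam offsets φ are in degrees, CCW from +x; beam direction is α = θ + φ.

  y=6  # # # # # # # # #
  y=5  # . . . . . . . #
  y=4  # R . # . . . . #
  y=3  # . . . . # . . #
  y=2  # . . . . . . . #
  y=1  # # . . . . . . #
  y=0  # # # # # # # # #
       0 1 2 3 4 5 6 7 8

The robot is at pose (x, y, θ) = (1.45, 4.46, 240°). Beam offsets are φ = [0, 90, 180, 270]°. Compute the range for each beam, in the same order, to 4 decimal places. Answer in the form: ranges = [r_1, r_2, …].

ranges = [0.9000, 6.9200, 1.7782, 0.5196]

beam 1: φ=0°, α=240°
  d=(-0.5000,-0.8660)  start (1,4)  tX=0.9000 tY=0.5312  stride 1/|dx|=2.0000 1/|dy|=1.1547
    cross y-line → (1,3), t=0.5312
    cross x-line → (0,3), t=0.9000 (wall)
  → r_1 = 0.9000
beam 2: φ=90°, α=330°
  d=(0.8660,-0.5000)  start (1,4)  tX=0.6351 tY=0.9200  stride 1/|dx|=1.1547 1/|dy|=2.0000
    cross x-line → (2,4), t=0.6351
    cross y-line → (2,3), t=0.9200
    cross x-line → (3,3), t=1.7898
    cross y-line → (3,2), t=2.9200
    cross x-line → (4,2), t=2.9445
    cross x-line → (5,2), t=4.0992
    cross y-line → (5,1), t=4.9200
    cross x-line → (6,1), t=5.2539
    cross x-line → (7,1), t=6.4086
    cross y-line → (7,0), t=6.9200 (wall)
  → r_2 = 6.9200
beam 3: φ=180°, α=60°
  d=(0.5000,0.8660)  start (1,4)  tX=1.1000 tY=0.6235  stride 1/|dx|=2.0000 1/|dy|=1.1547
    cross y-line → (1,5), t=0.6235
    cross x-line → (2,5), t=1.1000
    cross y-line → (2,6), t=1.7782 (wall)
  → r_3 = 1.7782
beam 4: φ=270°, α=150°
  d=(-0.8660,0.5000)  start (1,4)  tX=0.5196 tY=1.0800  stride 1/|dx|=1.1547 1/|dy|=2.0000
    cross x-line → (0,4), t=0.5196 (wall)
  → r_4 = 0.5196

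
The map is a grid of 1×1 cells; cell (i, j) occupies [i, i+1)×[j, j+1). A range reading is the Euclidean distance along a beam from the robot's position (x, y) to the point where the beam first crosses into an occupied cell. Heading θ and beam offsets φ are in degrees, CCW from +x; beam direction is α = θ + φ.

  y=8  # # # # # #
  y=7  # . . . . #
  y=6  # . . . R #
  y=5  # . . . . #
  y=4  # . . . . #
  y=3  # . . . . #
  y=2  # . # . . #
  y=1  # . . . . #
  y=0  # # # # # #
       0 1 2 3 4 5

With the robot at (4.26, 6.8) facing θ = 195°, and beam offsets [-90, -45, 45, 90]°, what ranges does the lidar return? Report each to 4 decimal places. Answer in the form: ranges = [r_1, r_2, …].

beam 1: φ=-90°, α=105°
  cosα=-0.2588 sinα=0.9659 | (4,6) | tMaxX 1.0046 tMaxY 0.2071 | tΔX 3.8637 tΔY 1.0353
    t=0.2071 [y] (4,7)
    t=1.0046 [x] (3,7)
    t=1.2423 [y] (3,8) — stop
  → r_1 = 1.2423
beam 2: φ=-45°, α=150°
  cosα=-0.8660 sinα=0.5000 | (4,6) | tMaxX 0.3002 tMaxY 0.4000 | tΔX 1.1547 tΔY 2.0000
    t=0.3002 [x] (3,6)
    t=0.4000 [y] (3,7)
    t=1.4549 [x] (2,7)
    t=2.4000 [y] (2,8) — stop
  → r_2 = 2.4000
beam 3: φ=45°, α=240°
  cosα=-0.5000 sinα=-0.8660 | (4,6) | tMaxX 0.5200 tMaxY 0.9238 | tΔX 2.0000 tΔY 1.1547
    t=0.5200 [x] (3,6)
    t=0.9238 [y] (3,5)
    t=2.0785 [y] (3,4)
    t=2.5200 [x] (2,4)
    t=3.2332 [y] (2,3)
    t=4.3879 [y] (2,2) — stop
  → r_3 = 4.3879
beam 4: φ=90°, α=285°
  cosα=0.2588 sinα=-0.9659 | (4,6) | tMaxX 2.8591 tMaxY 0.8282 | tΔX 3.8637 tΔY 1.0353
    t=0.8282 [y] (4,5)
    t=1.8635 [y] (4,4)
    t=2.8591 [x] (5,4) — stop
  → r_4 = 2.8591

ranges = [1.2423, 2.4000, 4.3879, 2.8591]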